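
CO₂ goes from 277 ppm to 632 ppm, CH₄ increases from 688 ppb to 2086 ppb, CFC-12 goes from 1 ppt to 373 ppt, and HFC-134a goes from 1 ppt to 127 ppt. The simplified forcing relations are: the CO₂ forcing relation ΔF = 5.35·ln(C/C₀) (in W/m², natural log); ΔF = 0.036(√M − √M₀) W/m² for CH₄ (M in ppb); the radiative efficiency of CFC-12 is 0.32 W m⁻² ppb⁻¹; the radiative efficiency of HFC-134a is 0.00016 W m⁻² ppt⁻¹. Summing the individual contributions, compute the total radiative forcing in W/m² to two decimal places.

ΔF = 5.25 W/m²

CO₂: 5.35 × ln(632/277) = 5.35 × ln(2.28159) = 5.35 × 0.82487 = 4.4131 W/m².
CH₄: 0.036 × (√2086 − √688) = 0.036 × (45.6727 − 26.2298) = 0.036 × 19.4429 = 0.6999 W/m².
CFC-12: Δ = 373 − 1 = 372 ppt = 0.372 ppb; ΔF = 0.32 × 0.372 = 0.1190 W/m².
HFC-134a: ΔF = 0.00016 × (127 − 1) = 0.00016 × 126 = 0.0202 W/m².
Total ΔF = 4.4131 + 0.6999 + 0.1190 + 0.0202 = 5.2522 W/m².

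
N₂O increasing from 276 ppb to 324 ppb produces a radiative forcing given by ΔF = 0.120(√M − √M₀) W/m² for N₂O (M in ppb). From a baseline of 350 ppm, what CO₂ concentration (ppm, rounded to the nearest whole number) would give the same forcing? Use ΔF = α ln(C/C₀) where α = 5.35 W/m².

N₂O forcing: 0.120 × (√324 − √276) = 0.120 × (18.0000 − 16.6132) = 0.120 × 1.3868 = 0.16642 W/m².
Set 5.35 ln(C/350) = 0.16642: ln(C/350) = 0.16642/5.35 = 0.03111, so C = 350 × e^0.03111 = 350 × 1.03160 = 361.06 ppm.

C ≈ 361 ppm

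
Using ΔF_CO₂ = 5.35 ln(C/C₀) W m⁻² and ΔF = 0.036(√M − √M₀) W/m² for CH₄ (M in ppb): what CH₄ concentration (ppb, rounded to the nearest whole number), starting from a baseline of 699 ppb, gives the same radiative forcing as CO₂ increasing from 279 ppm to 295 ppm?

M ≈ 1206 ppb

CO₂ forcing: 5.35 × ln(295/279) = 5.35 × 0.055764 = 0.29834 W/m².
Set 0.036(√M − √699) = 0.29834: √M = 0.29834/0.036 + √699 = 8.2872 + 26.4386 = 34.7258.
M = (34.7258)² = 1205.88 ppb.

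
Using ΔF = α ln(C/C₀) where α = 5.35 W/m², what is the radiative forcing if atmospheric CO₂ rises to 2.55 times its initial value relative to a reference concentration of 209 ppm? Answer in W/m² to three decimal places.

ΔF = 5.008 W/m²

ΔF = 5.35 × ln(2.55) = 5.35 × 0.93609 = 5.0081 W/m².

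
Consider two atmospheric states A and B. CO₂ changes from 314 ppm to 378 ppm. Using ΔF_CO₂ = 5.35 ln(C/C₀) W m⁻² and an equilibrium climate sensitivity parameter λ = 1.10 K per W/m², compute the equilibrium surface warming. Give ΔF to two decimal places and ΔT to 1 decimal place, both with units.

ΔF = 0.99 W/m²; ΔT = 1.1 K

CO₂: 5.35 × ln(378/314) = 5.35 × ln(1.20382) = 5.35 × 0.18550 = 0.9924 W/m².
ΔT = λ ΔF = 1.10 × 0.99 = 1.0890 K.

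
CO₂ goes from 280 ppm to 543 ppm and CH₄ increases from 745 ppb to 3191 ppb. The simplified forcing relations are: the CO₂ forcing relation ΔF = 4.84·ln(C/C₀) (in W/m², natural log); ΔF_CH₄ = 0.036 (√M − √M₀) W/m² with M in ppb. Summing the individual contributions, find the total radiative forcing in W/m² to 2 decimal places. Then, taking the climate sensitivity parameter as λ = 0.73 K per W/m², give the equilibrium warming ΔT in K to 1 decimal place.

ΔF = 4.26 W/m²; ΔT = 3.1 K

CO₂: 4.84 × ln(543/280) = 4.84 × ln(1.93929) = 4.84 × 0.66232 = 3.2056 W/m².
CH₄: 0.036 × (√3191 − √745) = 0.036 × (56.4889 − 27.2947) = 0.036 × 29.1942 = 1.0510 W/m².
Total ΔF = 3.2056 + 1.0510 = 4.2566 W/m².
ΔT = λ ΔF = 0.73 × 4.26 = 3.1098 K.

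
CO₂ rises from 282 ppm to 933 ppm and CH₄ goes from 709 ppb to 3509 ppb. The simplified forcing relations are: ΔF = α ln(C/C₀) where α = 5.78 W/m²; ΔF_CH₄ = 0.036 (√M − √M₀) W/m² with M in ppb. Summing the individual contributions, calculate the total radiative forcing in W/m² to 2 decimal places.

CO₂: 5.78 × ln(933/282) = 5.78 × ln(3.30851) = 5.78 × 1.19650 = 6.9158 W/m².
CH₄: 0.036 × (√3509 − √709) = 0.036 × (59.2368 − 26.6271) = 0.036 × 32.6097 = 1.1739 W/m².
Total ΔF = 6.9158 + 1.1739 = 8.0897 W/m².

ΔF = 8.09 W/m²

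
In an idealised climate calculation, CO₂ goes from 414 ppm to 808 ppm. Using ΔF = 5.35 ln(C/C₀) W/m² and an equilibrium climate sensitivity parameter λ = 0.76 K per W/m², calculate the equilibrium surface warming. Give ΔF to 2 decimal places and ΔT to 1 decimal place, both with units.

ΔF = 3.58 W/m²; ΔT = 2.7 K

CO₂: 5.35 × ln(808/414) = 5.35 × ln(1.95169) = 5.35 × 0.66870 = 3.5775 W/m².
ΔT = λ ΔF = 0.76 × 3.58 = 2.7208 K.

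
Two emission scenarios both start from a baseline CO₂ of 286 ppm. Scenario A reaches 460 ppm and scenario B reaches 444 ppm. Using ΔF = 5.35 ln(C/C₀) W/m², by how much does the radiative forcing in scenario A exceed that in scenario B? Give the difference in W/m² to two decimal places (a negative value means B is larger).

ΔF_A − ΔF_B = 0.19 W/m²

ΔF_A = 5.35 ln(460/286) = 5.35 × 0.47523 = 2.5425 W/m².
ΔF_B = 5.35 ln(444/286) = 5.35 × 0.43983 = 2.3531 W/m².
Difference: 2.5425 − 2.3531 = 0.1894 W/m².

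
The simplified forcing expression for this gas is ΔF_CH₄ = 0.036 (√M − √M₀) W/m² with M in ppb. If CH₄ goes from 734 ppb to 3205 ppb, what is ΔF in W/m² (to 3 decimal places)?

CH₄: 0.036 × (√3205 − √734) = 0.036 × (56.6127 − 27.0924) = 0.036 × 29.5203 = 1.0627 W/m².

ΔF = 1.063 W/m²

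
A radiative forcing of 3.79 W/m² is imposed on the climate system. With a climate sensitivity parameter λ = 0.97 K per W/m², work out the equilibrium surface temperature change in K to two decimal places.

ΔT = λ ΔF = 0.97 × 3.79 = 3.6763 K.

ΔT = 3.68 K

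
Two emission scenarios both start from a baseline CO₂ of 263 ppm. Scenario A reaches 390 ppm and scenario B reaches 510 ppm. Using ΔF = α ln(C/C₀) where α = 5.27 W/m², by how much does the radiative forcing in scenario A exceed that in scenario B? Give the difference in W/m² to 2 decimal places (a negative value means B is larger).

ΔF_A = 5.27 ln(390/263) = 5.27 × 0.39399 = 2.0763 W/m².
ΔF_B = 5.27 ln(510/263) = 5.27 × 0.66226 = 3.4901 W/m².
Difference: 2.0763 − 3.4901 = -1.4138 W/m².

ΔF_A − ΔF_B = -1.41 W/m²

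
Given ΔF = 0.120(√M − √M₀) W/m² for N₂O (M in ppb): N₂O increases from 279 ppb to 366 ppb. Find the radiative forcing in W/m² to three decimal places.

N₂O: 0.120 × (√366 − √279) = 0.120 × (19.1311 − 16.7033) = 0.120 × 2.4278 = 0.2913 W/m².

ΔF = 0.291 W/m²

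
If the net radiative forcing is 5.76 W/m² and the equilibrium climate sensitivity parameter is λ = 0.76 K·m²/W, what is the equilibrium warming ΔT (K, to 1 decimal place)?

ΔT = 4.4 K

ΔT = λ ΔF = 0.76 × 5.76 = 4.3776 K.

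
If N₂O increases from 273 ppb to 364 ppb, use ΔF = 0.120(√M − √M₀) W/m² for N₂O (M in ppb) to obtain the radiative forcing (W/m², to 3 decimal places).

ΔF = 0.307 W/m²

N₂O: 0.120 × (√364 − √273) = 0.120 × (19.0788 − 16.5227) = 0.120 × 2.5561 = 0.3067 W/m².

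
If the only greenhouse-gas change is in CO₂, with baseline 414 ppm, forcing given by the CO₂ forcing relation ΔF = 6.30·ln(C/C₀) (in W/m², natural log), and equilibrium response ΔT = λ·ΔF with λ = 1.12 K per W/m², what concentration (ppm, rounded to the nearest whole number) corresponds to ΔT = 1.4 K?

C ≈ 505 ppm

Required forcing: ΔF = ΔT/λ = 1.4/1.12 = 1.2500 W/m².
Then ln(C/414) = ΔF/6.30 = 1.2500/6.30 = 0.19841.
So C = 414 × e^0.19841 = 414 × 1.21946 = 504.86 ppm.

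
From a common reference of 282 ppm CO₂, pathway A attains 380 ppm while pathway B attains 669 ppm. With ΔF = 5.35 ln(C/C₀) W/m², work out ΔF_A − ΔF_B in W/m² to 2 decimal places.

ΔF_A = 5.35 ln(380/282) = 5.35 × 0.29826 = 1.5957 W/m².
ΔF_B = 5.35 ln(669/282) = 5.35 × 0.86388 = 4.6218 W/m².
Difference: 1.5957 − 4.6218 = -3.0261 W/m².

ΔF_A − ΔF_B = -3.03 W/m²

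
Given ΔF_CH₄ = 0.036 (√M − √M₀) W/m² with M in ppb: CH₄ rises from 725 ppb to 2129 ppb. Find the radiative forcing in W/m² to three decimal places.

ΔF = 0.692 W/m²

CH₄: 0.036 × (√2129 − √725) = 0.036 × (46.1411 − 26.9258) = 0.036 × 19.2153 = 0.6918 W/m².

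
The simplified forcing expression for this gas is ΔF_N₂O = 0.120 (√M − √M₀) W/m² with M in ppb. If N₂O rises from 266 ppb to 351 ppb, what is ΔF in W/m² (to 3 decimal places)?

N₂O: 0.120 × (√351 − √266) = 0.120 × (18.7350 − 16.3095) = 0.120 × 2.4255 = 0.2911 W/m².

ΔF = 0.291 W/m²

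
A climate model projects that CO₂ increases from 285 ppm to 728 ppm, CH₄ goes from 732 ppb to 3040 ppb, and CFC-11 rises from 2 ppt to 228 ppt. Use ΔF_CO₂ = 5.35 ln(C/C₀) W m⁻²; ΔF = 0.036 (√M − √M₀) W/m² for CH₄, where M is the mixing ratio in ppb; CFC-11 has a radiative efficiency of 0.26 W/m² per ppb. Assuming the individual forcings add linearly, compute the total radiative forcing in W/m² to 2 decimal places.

ΔF = 6.09 W/m²

CO₂: 5.35 × ln(728/285) = 5.35 × ln(2.55439) = 5.35 × 0.93781 = 5.0173 W/m².
CH₄: 0.036 × (√3040 − √732) = 0.036 × (55.1362 − 27.0555) = 0.036 × 28.0807 = 1.0109 W/m².
CFC-11: Δ = 228 − 2 = 226 ppt = 0.226 ppb; ΔF = 0.26 × 0.226 = 0.0588 W/m².
Total ΔF = 5.0173 + 1.0109 + 0.0588 = 6.0870 W/m².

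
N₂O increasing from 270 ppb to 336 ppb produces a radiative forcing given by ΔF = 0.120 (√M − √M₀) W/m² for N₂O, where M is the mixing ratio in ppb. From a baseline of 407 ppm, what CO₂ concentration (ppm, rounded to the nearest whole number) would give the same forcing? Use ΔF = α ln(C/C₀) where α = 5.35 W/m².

C ≈ 425 ppm

N₂O forcing: 0.120 × (√336 − √270) = 0.120 × (18.3303 − 16.4317) = 0.120 × 1.8986 = 0.22783 W/m².
Set 5.35 ln(C/407) = 0.22783: ln(C/407) = 0.22783/5.35 = 0.04259, so C = 407 × e^0.04259 = 407 × 1.04351 = 424.71 ppm.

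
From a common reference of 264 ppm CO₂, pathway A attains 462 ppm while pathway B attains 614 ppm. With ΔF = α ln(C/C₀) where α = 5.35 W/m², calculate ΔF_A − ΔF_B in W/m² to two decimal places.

ΔF_A = 5.35 ln(462/264) = 5.35 × 0.55962 = 2.9940 W/m².
ΔF_B = 5.35 ln(614/264) = 5.35 × 0.84405 = 4.5157 W/m².
Difference: 2.9940 − 4.5157 = -1.5217 W/m².
(Equivalently, ΔF_A − ΔF_B = 5.35 ln(462/614) = 5.35 × -0.28443 = -1.5217 W/m².)

ΔF_A − ΔF_B = -1.52 W/m²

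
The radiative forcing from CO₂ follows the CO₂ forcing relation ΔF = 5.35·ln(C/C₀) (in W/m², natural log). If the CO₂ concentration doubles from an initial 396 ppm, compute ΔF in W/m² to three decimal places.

Because the forcing depends only on the ratio C/C₀, the initial concentration does not enter.
ΔF = 5.35 × ln(2) = 5.35 × 0.69315 = 3.7084 W/m².

ΔF = 3.708 W/m²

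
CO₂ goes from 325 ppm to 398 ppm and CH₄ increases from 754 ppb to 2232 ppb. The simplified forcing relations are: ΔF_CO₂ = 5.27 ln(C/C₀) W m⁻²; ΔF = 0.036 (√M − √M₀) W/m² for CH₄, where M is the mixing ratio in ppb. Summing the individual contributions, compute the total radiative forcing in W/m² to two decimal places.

CO₂: 5.27 × ln(398/325) = 5.27 × ln(1.22462) = 5.27 × 0.20263 = 1.0679 W/m².
CH₄: 0.036 × (√2232 − √754) = 0.036 × (47.2440 − 27.4591) = 0.036 × 19.7849 = 0.7123 W/m².
Total ΔF = 1.0679 + 0.7123 = 1.7802 W/m².

ΔF = 1.78 W/m²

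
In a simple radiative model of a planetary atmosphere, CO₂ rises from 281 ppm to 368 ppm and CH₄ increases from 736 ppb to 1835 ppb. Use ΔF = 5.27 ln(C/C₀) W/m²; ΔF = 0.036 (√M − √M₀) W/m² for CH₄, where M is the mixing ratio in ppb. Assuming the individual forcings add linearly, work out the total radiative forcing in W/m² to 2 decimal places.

ΔF = 1.99 W/m²

CO₂: 5.27 × ln(368/281) = 5.27 × ln(1.30961) = 5.27 × 0.26973 = 1.4215 W/m².
CH₄: 0.036 × (√1835 − √736) = 0.036 × (42.8369 − 27.1293) = 0.036 × 15.7076 = 0.5655 W/m².
Total ΔF = 1.4215 + 0.5655 = 1.9870 W/m².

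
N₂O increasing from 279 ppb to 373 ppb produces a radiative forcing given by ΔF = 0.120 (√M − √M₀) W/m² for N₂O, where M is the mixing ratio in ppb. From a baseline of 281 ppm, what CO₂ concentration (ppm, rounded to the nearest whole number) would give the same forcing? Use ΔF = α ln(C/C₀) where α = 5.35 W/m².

N₂O forcing: 0.120 × (√373 − √279) = 0.120 × (19.3132 − 16.7033) = 0.120 × 2.6099 = 0.31319 W/m².
Set 5.35 ln(C/281) = 0.31319: ln(C/281) = 0.31319/5.35 = 0.05854, so C = 281 × e^0.05854 = 281 × 1.06029 = 297.94 ppm.

C ≈ 298 ppm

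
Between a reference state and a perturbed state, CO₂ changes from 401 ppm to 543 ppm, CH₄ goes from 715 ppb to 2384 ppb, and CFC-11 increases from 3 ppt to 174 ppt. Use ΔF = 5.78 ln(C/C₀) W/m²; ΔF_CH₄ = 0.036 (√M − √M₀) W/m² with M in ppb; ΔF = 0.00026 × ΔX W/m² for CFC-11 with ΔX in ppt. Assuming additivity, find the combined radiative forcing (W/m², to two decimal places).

ΔF = 2.59 W/m²

CO₂: 5.78 × ln(543/401) = 5.78 × ln(1.35411) = 5.78 × 0.30314 = 1.7521 W/m².
CH₄: 0.036 × (√2384 − √715) = 0.036 × (48.8262 − 26.7395) = 0.036 × 22.0867 = 0.7951 W/m².
CFC-11: ΔF = 0.00026 × (174 − 3) = 0.00026 × 171 = 0.0445 W/m².
Total ΔF = 1.7521 + 0.7951 + 0.0445 = 2.5917 W/m².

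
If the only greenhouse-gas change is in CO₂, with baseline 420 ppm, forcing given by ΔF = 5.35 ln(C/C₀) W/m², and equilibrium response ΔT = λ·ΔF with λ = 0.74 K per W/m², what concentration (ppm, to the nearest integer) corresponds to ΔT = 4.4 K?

C ≈ 1276 ppm

Required forcing: ΔF = ΔT/λ = 4.4/0.74 = 5.9459 W/m².
Then ln(C/420) = ΔF/5.35 = 5.9459/5.35 = 1.11138.
So C = 420 × e^1.11138 = 420 × 3.03855 = 1276.19 ppm.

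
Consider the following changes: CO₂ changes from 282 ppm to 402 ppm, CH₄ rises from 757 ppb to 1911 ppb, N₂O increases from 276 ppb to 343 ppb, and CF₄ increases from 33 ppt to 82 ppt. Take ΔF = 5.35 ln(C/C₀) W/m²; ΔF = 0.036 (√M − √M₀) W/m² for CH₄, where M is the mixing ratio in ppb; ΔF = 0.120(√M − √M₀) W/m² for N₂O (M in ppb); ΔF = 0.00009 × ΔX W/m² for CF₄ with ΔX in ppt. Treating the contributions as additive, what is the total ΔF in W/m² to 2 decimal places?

ΔF = 2.71 W/m²

CO₂: 5.35 × ln(402/282) = 5.35 × ln(1.42553) = 5.35 × 0.35454 = 1.8968 W/m².
CH₄: 0.036 × (√1911 − √757) = 0.036 × (43.7150 − 27.5136) = 0.036 × 16.2014 = 0.5833 W/m².
N₂O: 0.120 × (√343 − √276) = 0.120 × (18.5203 − 16.6132) = 0.120 × 1.9071 = 0.2289 W/m².
CF₄: ΔF = 0.00009 × (82 − 33) = 0.00009 × 49 = 0.0044 W/m².
Total ΔF = 1.8968 + 0.5833 + 0.2289 + 0.0044 = 2.7134 W/m².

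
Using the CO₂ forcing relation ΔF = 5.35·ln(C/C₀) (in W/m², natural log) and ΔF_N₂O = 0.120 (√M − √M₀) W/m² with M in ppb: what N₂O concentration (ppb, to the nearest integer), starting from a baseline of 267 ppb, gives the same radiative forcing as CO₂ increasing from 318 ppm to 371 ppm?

M ≈ 539 ppb

CO₂ forcing: 5.35 × ln(371/318) = 5.35 × 0.154151 = 0.82471 W/m².
Set 0.120(√M − √267) = 0.82471: √M = 0.82471/0.120 + √267 = 6.8726 + 16.3401 = 23.2127.
M = (23.2127)² = 538.83 ppb.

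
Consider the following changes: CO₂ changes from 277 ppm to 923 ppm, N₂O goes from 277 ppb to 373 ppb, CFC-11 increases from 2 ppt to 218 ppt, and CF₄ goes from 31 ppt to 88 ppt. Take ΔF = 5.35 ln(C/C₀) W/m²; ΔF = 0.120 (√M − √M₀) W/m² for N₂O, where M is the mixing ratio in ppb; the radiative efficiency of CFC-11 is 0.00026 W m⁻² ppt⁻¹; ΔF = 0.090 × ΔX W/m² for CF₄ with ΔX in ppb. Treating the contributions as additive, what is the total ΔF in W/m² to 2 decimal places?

ΔF = 6.82 W/m²

CO₂: 5.35 × ln(923/277) = 5.35 × ln(3.33213) = 5.35 × 1.20361 = 6.4393 W/m².
N₂O: 0.120 × (√373 − √277) = 0.120 × (19.3132 − 16.6433) = 0.120 × 2.6699 = 0.3204 W/m².
CFC-11: ΔF = 0.00026 × (218 − 2) = 0.00026 × 216 = 0.0562 W/m².
CF₄: Δ = 88 − 31 = 57 ppt = 0.057 ppb; ΔF = 0.090 × 0.057 = 0.0051 W/m².
Total ΔF = 6.4393 + 0.3204 + 0.0562 + 0.0051 = 6.8210 W/m².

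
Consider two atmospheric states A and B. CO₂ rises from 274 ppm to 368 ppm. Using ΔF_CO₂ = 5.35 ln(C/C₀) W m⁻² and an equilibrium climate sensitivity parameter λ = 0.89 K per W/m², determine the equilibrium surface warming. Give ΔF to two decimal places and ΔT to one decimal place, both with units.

CO₂: 5.35 × ln(368/274) = 5.35 × ln(1.34307) = 5.35 × 0.29496 = 1.5780 W/m².
ΔT = λ ΔF = 0.89 × 1.58 = 1.4062 K.

ΔF = 1.58 W/m²; ΔT = 1.4 K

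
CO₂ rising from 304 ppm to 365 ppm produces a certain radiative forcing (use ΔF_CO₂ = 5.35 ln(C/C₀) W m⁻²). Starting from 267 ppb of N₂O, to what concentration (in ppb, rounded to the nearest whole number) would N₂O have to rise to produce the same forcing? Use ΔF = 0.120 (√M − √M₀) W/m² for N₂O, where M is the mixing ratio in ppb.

M ≈ 600 ppb

CO₂ forcing: 5.35 × ln(365/304) = 5.35 × 0.182870 = 0.97835 W/m².
Set 0.120(√M − √267) = 0.97835: √M = 0.97835/0.120 + √267 = 8.1529 + 16.3401 = 24.4930.
M = (24.4930)² = 599.91 ppb.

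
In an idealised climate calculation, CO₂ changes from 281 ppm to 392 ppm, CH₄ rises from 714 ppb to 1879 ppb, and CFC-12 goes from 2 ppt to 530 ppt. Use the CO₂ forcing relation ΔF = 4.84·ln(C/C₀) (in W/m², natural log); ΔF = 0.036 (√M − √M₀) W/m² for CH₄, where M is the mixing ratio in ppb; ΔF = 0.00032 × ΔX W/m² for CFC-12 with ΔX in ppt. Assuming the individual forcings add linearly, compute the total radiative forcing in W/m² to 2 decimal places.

ΔF = 2.38 W/m²

CO₂: 4.84 × ln(392/281) = 4.84 × ln(1.39502) = 4.84 × 0.33291 = 1.6113 W/m².
CH₄: 0.036 × (√1879 − √714) = 0.036 × (43.3474 − 26.7208) = 0.036 × 16.6266 = 0.5986 W/m².
CFC-12: ΔF = 0.00032 × (530 − 2) = 0.00032 × 528 = 0.1690 W/m².
Total ΔF = 1.6113 + 0.5986 + 0.1690 = 2.3789 W/m².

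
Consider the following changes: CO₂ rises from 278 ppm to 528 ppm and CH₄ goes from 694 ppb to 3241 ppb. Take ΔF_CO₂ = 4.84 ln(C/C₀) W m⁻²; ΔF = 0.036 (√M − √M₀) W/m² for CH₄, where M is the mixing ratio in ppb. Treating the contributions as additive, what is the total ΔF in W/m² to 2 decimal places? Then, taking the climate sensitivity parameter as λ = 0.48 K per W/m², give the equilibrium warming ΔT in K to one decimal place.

CO₂: 4.84 × ln(528/278) = 4.84 × ln(1.89928) = 4.84 × 0.64147 = 3.1047 W/m².
CH₄: 0.036 × (√3241 − √694) = 0.036 × (56.9298 − 26.3439) = 0.036 × 30.5859 = 1.1011 W/m².
Total ΔF = 3.1047 + 1.1011 = 4.2058 W/m².
ΔT = λ ΔF = 0.48 × 4.21 = 2.0208 K.

ΔF = 4.21 W/m²; ΔT = 2.0 K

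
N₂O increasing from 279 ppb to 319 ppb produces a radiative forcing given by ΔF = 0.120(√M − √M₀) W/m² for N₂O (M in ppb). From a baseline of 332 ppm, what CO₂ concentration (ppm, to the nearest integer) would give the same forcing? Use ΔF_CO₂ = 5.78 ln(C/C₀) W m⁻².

C ≈ 340 ppm

N₂O forcing: 0.120 × (√319 − √279) = 0.120 × (17.8606 − 16.7033) = 0.120 × 1.1573 = 0.13888 W/m².
Set 5.78 ln(C/332) = 0.13888: ln(C/332) = 0.13888/5.78 = 0.02403, so C = 332 × e^0.02403 = 332 × 1.02432 = 340.07 ppm.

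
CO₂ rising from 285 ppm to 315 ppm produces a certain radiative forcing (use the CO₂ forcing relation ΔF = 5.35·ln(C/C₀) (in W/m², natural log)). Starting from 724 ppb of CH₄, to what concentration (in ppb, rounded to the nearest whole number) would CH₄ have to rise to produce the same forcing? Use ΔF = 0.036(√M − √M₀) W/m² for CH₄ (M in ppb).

CO₂ forcing: 5.35 × ln(315/285) = 5.35 × 0.100083 = 0.53544 W/m².
Set 0.036(√M − √724) = 0.53544: √M = 0.53544/0.036 + √724 = 14.8733 + 26.9072 = 41.7805.
M = (41.7805)² = 1745.61 ppb.

M ≈ 1746 ppb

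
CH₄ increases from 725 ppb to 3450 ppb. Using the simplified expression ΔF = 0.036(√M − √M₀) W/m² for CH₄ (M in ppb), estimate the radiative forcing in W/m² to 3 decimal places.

ΔF = 1.145 W/m²

CH₄: 0.036 × (√3450 − √725) = 0.036 × (58.7367 − 26.9258) = 0.036 × 31.8109 = 1.1452 W/m².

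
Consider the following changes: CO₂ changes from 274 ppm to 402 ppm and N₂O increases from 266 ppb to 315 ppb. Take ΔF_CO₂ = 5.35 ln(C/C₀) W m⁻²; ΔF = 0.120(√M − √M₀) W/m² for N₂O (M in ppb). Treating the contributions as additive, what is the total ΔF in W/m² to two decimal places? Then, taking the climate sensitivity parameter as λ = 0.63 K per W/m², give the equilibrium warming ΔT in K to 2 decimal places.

ΔF = 2.22 W/m²; ΔT = 1.40 K

CO₂: 5.35 × ln(402/274) = 5.35 × ln(1.46715) = 5.35 × 0.38332 = 2.0508 W/m².
N₂O: 0.120 × (√315 − √266) = 0.120 × (17.7482 − 16.3095) = 0.120 × 1.4387 = 0.1726 W/m².
Total ΔF = 2.0508 + 0.1726 = 2.2234 W/m².
ΔT = λ ΔF = 0.63 × 2.22 = 1.3986 K.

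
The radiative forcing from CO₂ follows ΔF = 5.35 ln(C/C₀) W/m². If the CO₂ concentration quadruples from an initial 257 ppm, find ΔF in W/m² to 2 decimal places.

ΔF = 7.42 W/m²

ΔF = 5.35 × ln(4) = 5.35 × 1.38629 = 7.4167 W/m².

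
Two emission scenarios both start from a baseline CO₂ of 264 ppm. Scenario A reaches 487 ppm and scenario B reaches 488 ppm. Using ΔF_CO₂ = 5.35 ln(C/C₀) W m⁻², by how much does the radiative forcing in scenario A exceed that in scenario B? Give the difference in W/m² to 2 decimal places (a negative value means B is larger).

ΔF_A = 5.35 ln(487/264) = 5.35 × 0.61232 = 3.2759 W/m².
ΔF_B = 5.35 ln(488/264) = 5.35 × 0.61437 = 3.2869 W/m².
Difference: 3.2759 − 3.2869 = -0.0110 W/m².
(Equivalently, ΔF_A − ΔF_B = 5.35 ln(487/488) = 5.35 × -0.00205 = -0.0110 W/m².)

ΔF_A − ΔF_B = -0.01 W/m²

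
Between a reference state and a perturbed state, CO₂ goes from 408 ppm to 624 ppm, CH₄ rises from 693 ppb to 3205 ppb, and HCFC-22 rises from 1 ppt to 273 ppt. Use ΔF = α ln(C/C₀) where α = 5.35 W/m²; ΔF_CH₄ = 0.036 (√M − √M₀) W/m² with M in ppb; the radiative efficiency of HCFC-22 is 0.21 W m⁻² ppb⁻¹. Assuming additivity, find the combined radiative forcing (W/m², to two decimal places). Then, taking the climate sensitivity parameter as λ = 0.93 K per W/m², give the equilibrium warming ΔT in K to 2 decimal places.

ΔF = 3.42 W/m²; ΔT = 3.18 K

CO₂: 5.35 × ln(624/408) = 5.35 × ln(1.52941) = 5.35 × 0.42488 = 2.2731 W/m².
CH₄: 0.036 × (√3205 − √693) = 0.036 × (56.6127 − 26.3249) = 0.036 × 30.2878 = 1.0904 W/m².
HCFC-22: Δ = 273 − 1 = 272 ppt = 0.272 ppb; ΔF = 0.21 × 0.272 = 0.0571 W/m².
Total ΔF = 2.2731 + 1.0904 + 0.0571 = 3.4206 W/m².
ΔT = λ ΔF = 0.93 × 3.42 = 3.1806 K.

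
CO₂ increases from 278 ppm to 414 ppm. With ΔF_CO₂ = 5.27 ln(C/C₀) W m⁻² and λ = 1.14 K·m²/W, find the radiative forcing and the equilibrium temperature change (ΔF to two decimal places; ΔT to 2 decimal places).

ΔF = 2.10 W/m²; ΔT = 2.39 K

CO₂: 5.27 × ln(414/278) = 5.27 × ln(1.48921) = 5.27 × 0.39825 = 2.0988 W/m².
ΔT = λ ΔF = 1.14 × 2.10 = 2.3940 K.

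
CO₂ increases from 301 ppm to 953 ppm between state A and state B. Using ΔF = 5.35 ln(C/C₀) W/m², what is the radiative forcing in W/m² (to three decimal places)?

ΔF = 6.166 W/m²

CO₂: 5.35 × ln(953/301) = 5.35 × ln(3.16611) = 5.35 × 1.15250 = 6.1659 W/m².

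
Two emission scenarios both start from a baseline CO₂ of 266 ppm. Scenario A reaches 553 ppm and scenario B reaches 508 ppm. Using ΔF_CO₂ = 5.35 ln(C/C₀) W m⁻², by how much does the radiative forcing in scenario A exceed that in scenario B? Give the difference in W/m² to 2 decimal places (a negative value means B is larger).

ΔF_A = 5.35 ln(553/266) = 5.35 × 0.73186 = 3.9155 W/m².
ΔF_B = 5.35 ln(508/266) = 5.35 × 0.64699 = 3.4614 W/m².
Difference: 3.9155 − 3.4614 = 0.4541 W/m².
(Equivalently, ΔF_A − ΔF_B = 5.35 ln(553/508) = 5.35 × 0.08488 = 0.4541 W/m².)

ΔF_A − ΔF_B = 0.45 W/m²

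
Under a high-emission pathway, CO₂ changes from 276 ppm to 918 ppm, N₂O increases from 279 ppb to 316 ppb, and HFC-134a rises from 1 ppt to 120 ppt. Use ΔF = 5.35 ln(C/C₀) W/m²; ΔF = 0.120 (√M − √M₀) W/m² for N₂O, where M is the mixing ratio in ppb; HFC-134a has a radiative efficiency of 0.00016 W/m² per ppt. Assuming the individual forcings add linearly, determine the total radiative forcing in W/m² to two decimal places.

CO₂: 5.35 × ln(918/276) = 5.35 × ln(3.32609) = 5.35 × 1.20180 = 6.4296 W/m².
N₂O: 0.120 × (√316 − √279) = 0.120 × (17.7764 − 16.7033) = 0.120 × 1.0731 = 0.1288 W/m².
HFC-134a: ΔF = 0.00016 × (120 − 1) = 0.00016 × 119 = 0.0190 W/m².
Total ΔF = 6.4296 + 0.1288 + 0.0190 = 6.5774 W/m².

ΔF = 6.58 W/m²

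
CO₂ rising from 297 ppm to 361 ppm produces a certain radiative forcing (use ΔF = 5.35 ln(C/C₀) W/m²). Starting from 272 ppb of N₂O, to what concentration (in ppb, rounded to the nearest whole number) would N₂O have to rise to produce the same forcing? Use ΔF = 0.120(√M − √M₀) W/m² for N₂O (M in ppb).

CO₂ forcing: 5.35 × ln(361/297) = 5.35 × 0.195146 = 1.04403 W/m².
Set 0.120(√M − √272) = 1.04403: √M = 1.04403/0.120 + √272 = 8.7003 + 16.4924 = 25.1927.
M = (25.1927)² = 634.67 ppb.

M ≈ 635 ppb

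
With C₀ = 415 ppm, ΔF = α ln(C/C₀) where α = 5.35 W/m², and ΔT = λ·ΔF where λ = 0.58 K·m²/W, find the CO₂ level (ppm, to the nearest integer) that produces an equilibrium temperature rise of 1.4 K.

C ≈ 652 ppm

Required forcing: ΔF = ΔT/λ = 1.4/0.58 = 2.4138 W/m².
Then ln(C/415) = ΔF/5.35 = 2.4138/5.35 = 0.45118.
So C = 415 × e^0.45118 = 415 × 1.57016 = 651.62 ppm.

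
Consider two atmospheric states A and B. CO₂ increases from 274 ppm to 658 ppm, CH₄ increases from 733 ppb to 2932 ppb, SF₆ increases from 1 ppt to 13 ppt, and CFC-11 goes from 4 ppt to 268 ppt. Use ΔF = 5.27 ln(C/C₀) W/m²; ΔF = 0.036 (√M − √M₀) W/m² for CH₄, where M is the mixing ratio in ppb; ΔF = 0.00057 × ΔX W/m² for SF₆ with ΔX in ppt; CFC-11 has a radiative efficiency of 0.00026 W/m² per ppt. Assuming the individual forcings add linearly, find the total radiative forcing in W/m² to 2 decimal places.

ΔF = 5.67 W/m²

CO₂: 5.27 × ln(658/274) = 5.27 × ln(2.40146) = 5.27 × 0.87608 = 4.6169 W/m².
CH₄: 0.036 × (√2932 − √733) = 0.036 × (54.1479 − 27.0740) = 0.036 × 27.0739 = 0.9747 W/m².
SF₆: ΔF = 0.00057 × (13 − 1) = 0.00057 × 12 = 0.0068 W/m².
CFC-11: ΔF = 0.00026 × (268 − 4) = 0.00026 × 264 = 0.0686 W/m².
Total ΔF = 4.6169 + 0.9747 + 0.0068 + 0.0686 = 5.6670 W/m².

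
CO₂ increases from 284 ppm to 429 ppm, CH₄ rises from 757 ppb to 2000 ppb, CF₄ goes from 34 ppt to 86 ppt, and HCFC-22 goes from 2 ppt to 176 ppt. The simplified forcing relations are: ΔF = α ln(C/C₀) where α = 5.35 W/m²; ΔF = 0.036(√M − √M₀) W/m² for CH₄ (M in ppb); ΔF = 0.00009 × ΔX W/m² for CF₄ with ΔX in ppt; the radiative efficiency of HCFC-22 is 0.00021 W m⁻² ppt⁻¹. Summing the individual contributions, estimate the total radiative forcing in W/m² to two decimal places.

ΔF = 2.87 W/m²

CO₂: 5.35 × ln(429/284) = 5.35 × ln(1.51056) = 5.35 × 0.41248 = 2.2068 W/m².
CH₄: 0.036 × (√2000 − √757) = 0.036 × (44.7214 − 27.5136) = 0.036 × 17.2078 = 0.6195 W/m².
CF₄: ΔF = 0.00009 × (86 − 34) = 0.00009 × 52 = 0.0047 W/m².
HCFC-22: ΔF = 0.00021 × (176 − 2) = 0.00021 × 174 = 0.0365 W/m².
Total ΔF = 2.2068 + 0.6195 + 0.0047 + 0.0365 = 2.8675 W/m².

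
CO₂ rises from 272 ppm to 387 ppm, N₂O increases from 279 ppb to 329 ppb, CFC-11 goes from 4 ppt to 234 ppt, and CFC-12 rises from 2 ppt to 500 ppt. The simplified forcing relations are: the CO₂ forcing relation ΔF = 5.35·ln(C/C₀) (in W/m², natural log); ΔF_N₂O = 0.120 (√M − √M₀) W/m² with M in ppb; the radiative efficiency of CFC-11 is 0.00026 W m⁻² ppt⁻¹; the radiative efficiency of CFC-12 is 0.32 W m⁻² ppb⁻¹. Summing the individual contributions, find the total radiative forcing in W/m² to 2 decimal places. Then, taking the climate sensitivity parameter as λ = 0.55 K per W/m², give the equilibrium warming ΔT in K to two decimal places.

ΔF = 2.28 W/m²; ΔT = 1.25 K

CO₂: 5.35 × ln(387/272) = 5.35 × ln(1.42279) = 5.35 × 0.35262 = 1.8865 W/m².
N₂O: 0.120 × (√329 − √279) = 0.120 × (18.1384 − 16.7033) = 0.120 × 1.4351 = 0.1722 W/m².
CFC-11: ΔF = 0.00026 × (234 − 4) = 0.00026 × 230 = 0.0598 W/m².
CFC-12: Δ = 500 − 2 = 498 ppt = 0.498 ppb; ΔF = 0.32 × 0.498 = 0.1594 W/m².
Total ΔF = 1.8865 + 0.1722 + 0.0598 + 0.1594 = 2.2779 W/m².
ΔT = λ ΔF = 0.55 × 2.28 = 1.2540 K.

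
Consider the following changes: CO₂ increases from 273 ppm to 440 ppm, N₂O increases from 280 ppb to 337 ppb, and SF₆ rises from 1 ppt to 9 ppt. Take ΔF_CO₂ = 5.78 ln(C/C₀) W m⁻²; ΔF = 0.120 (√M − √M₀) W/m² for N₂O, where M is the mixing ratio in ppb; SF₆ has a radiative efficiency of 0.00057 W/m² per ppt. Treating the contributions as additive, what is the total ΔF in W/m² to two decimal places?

CO₂: 5.78 × ln(440/273) = 5.78 × ln(1.61172) = 5.78 × 0.47730 = 2.7588 W/m².
N₂O: 0.120 × (√337 − √280) = 0.120 × (18.3576 − 16.7332) = 0.120 × 1.6244 = 0.1949 W/m².
SF₆: ΔF = 0.00057 × (9 − 1) = 0.00057 × 8 = 0.0046 W/m².
Total ΔF = 2.7588 + 0.1949 + 0.0046 = 2.9583 W/m².

ΔF = 2.96 W/m²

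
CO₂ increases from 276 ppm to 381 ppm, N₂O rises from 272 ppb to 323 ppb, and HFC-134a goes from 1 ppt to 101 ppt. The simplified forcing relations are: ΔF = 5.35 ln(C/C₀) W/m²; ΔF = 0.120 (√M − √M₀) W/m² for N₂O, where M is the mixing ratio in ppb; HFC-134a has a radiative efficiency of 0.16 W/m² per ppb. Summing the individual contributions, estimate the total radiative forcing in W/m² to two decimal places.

ΔF = 1.92 W/m²

CO₂: 5.35 × ln(381/276) = 5.35 × ln(1.38043) = 5.35 × 0.32240 = 1.7248 W/m².
N₂O: 0.120 × (√323 − √272) = 0.120 × (17.9722 − 16.4924) = 0.120 × 1.4798 = 0.1776 W/m².
HFC-134a: Δ = 101 − 1 = 100 ppt = 0.100 ppb; ΔF = 0.16 × 0.100 = 0.0160 W/m².
Total ΔF = 1.7248 + 0.1776 + 0.0160 = 1.9184 W/m².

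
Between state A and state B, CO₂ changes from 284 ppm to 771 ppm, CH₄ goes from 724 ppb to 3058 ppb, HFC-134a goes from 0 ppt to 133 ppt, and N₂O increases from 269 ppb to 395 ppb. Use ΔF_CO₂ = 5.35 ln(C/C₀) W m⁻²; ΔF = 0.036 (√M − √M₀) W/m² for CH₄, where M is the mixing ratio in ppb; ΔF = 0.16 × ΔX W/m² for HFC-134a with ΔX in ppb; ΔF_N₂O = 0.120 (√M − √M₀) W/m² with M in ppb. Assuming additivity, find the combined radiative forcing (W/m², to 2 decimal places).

ΔF = 6.80 W/m²

CO₂: 5.35 × ln(771/284) = 5.35 × ln(2.71479) = 5.35 × 0.99871 = 5.3431 W/m².
CH₄: 0.036 × (√3058 − √724) = 0.036 × (55.2992 − 26.9072) = 0.036 × 28.3920 = 1.0221 W/m².
HFC-134a: Δ = 133 − 0 = 133 ppt = 0.133 ppb; ΔF = 0.16 × 0.133 = 0.0213 W/m².
N₂O: 0.120 × (√395 − √269) = 0.120 × (19.8746 − 16.4012) = 0.120 × 3.4734 = 0.4168 W/m².
Total ΔF = 5.3431 + 1.0221 + 0.0213 + 0.4168 = 6.8033 W/m².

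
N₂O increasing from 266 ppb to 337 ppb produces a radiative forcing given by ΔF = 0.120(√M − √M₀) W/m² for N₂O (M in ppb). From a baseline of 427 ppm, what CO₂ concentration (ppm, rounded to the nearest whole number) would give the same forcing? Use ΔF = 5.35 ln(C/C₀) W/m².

C ≈ 447 ppm

N₂O forcing: 0.120 × (√337 − √266) = 0.120 × (18.3576 − 16.3095) = 0.120 × 2.0481 = 0.24577 W/m².
Set 5.35 ln(C/427) = 0.24577: ln(C/427) = 0.24577/5.35 = 0.04594, so C = 427 × e^0.04594 = 427 × 1.04701 = 447.07 ppm.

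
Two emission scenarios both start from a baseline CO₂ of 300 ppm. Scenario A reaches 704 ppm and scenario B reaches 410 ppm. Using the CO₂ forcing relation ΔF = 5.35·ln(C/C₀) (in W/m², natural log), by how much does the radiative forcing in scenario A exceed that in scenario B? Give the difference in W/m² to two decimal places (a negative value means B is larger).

ΔF_A − ΔF_B = 2.89 W/m²

ΔF_A = 5.35 ln(704/300) = 5.35 × 0.85300 = 4.5636 W/m².
ΔF_B = 5.35 ln(410/300) = 5.35 × 0.31237 = 1.6712 W/m².
Difference: 4.5636 − 1.6712 = 2.8924 W/m².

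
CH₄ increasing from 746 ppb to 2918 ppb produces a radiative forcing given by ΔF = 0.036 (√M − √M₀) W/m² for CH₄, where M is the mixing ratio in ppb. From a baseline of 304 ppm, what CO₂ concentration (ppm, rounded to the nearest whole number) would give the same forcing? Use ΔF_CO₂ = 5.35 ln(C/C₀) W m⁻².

C ≈ 364 ppm

CH₄ forcing: 0.036 × (√2918 − √746) = 0.036 × (54.0185 − 27.3130) = 0.036 × 26.7055 = 0.96140 W/m².
Set 5.35 ln(C/304) = 0.96140: ln(C/304) = 0.96140/5.35 = 0.17970, so C = 304 × e^0.17970 = 304 × 1.19686 = 363.85 ppm.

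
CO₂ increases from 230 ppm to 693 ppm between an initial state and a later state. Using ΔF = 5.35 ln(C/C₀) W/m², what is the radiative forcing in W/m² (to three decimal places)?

CO₂: 5.35 × ln(693/230) = 5.35 × ln(3.01304) = 5.35 × 1.10295 = 5.9008 W/m².

ΔF = 5.901 W/m²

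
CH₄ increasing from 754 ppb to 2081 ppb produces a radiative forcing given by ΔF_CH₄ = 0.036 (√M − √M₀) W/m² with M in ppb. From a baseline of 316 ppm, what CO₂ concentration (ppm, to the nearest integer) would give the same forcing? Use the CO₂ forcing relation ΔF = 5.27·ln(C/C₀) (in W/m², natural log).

C ≈ 358 ppm

CH₄ forcing: 0.036 × (√2081 − √754) = 0.036 × (45.6180 − 27.4591) = 0.036 × 18.1589 = 0.65372 W/m².
Set 5.27 ln(C/316) = 0.65372: ln(C/316) = 0.65372/5.27 = 0.12405, so C = 316 × e^0.12405 = 316 × 1.13207 = 357.73 ppm.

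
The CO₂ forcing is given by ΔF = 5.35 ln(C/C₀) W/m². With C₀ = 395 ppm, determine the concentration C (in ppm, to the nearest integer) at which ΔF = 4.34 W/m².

Set 5.35 ln(C/395) = 4.34, so ln(C/395) = 4.34/5.35 = 0.81121.
Then C/395 = e^0.81121 = 2.25063, giving C = 395 × 2.25063 = 889.00 ppm.

C ≈ 889 ppm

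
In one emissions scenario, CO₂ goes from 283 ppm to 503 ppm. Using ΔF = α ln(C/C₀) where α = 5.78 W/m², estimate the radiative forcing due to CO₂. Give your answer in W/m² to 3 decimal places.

CO₂: 5.78 × ln(503/283) = 5.78 × ln(1.77739) = 5.78 × 0.57515 = 3.3244 W/m².

ΔF = 3.324 W/m²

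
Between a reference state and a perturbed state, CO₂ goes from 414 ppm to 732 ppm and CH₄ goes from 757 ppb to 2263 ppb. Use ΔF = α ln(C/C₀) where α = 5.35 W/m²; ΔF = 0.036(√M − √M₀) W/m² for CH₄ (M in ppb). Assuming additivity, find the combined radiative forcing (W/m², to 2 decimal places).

ΔF = 3.77 W/m²

CO₂: 5.35 × ln(732/414) = 5.35 × ln(1.76812) = 5.35 × 0.56992 = 3.0491 W/m².
CH₄: 0.036 × (√2263 − √757) = 0.036 × (47.5710 − 27.5136) = 0.036 × 20.0574 = 0.7221 W/m².
Total ΔF = 3.0491 + 0.7221 = 3.7712 W/m².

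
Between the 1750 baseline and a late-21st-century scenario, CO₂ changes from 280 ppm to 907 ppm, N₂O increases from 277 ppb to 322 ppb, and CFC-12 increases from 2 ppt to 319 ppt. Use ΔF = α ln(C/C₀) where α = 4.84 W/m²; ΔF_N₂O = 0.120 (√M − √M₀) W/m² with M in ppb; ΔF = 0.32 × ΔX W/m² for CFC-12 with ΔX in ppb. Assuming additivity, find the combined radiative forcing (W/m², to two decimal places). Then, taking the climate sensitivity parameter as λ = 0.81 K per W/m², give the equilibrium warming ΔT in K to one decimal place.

CO₂: 4.84 × ln(907/280) = 4.84 × ln(3.23929) = 4.84 × 1.17535 = 5.6887 W/m².
N₂O: 0.120 × (√322 − √277) = 0.120 × (17.9444 − 16.6433) = 0.120 × 1.3011 = 0.1561 W/m².
CFC-12: Δ = 319 − 2 = 317 ppt = 0.317 ppb; ΔF = 0.32 × 0.317 = 0.1014 W/m².
Total ΔF = 5.6887 + 0.1561 + 0.1014 = 5.9462 W/m².
ΔT = λ ΔF = 0.81 × 5.95 = 4.8195 K.

ΔF = 5.95 W/m²; ΔT = 4.8 K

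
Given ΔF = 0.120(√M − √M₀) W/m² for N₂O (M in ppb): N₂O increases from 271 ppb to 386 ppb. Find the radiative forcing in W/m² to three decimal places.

ΔF = 0.382 W/m²

N₂O: 0.120 × (√386 − √271) = 0.120 × (19.6469 − 16.4621) = 0.120 × 3.1848 = 0.3822 W/m².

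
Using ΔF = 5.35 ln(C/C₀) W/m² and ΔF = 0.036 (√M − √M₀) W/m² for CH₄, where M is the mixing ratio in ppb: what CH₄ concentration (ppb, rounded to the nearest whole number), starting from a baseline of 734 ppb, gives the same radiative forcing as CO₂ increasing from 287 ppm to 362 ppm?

CO₂ forcing: 5.35 × ln(362/287) = 5.35 × 0.232162 = 1.24207 W/m².
Set 0.036(√M − √734) = 1.24207: √M = 1.24207/0.036 + √734 = 34.5019 + 27.0924 = 61.5943.
M = (61.5943)² = 3793.86 ppb.

M ≈ 3794 ppb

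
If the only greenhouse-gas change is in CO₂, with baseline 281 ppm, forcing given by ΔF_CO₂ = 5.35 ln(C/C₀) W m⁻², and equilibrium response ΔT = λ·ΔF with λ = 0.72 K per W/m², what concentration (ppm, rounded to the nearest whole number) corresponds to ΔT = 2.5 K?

C ≈ 538 ppm

Required forcing: ΔF = ΔT/λ = 2.5/0.72 = 3.4722 W/m².
Then ln(C/281) = ΔF/5.35 = 3.4722/5.35 = 0.64901.
So C = 281 × e^0.64901 = 281 × 1.91365 = 537.74 ppm.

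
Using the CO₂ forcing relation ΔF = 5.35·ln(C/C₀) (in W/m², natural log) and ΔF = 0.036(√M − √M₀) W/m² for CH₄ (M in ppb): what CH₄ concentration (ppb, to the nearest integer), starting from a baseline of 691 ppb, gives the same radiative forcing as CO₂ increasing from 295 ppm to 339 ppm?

M ≈ 2204 ppb

CO₂ forcing: 5.35 × ln(339/295) = 5.35 × 0.139025 = 0.74378 W/m².
Set 0.036(√M − √691) = 0.74378: √M = 0.74378/0.036 + √691 = 20.6606 + 26.2869 = 46.9475.
M = (46.9475)² = 2204.07 ppb.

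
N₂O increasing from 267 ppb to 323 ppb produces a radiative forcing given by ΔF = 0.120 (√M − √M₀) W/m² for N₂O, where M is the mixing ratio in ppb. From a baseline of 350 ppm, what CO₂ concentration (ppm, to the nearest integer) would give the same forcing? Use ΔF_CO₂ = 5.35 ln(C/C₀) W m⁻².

C ≈ 363 ppm

N₂O forcing: 0.120 × (√323 − √267) = 0.120 × (17.9722 − 16.3401) = 0.120 × 1.6321 = 0.19585 W/m².
Set 5.35 ln(C/350) = 0.19585: ln(C/350) = 0.19585/5.35 = 0.03661, so C = 350 × e^0.03661 = 350 × 1.03729 = 363.05 ppm.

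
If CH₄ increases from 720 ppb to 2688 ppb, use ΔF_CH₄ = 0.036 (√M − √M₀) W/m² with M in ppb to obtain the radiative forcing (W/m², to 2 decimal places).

ΔF = 0.90 W/m²

CH₄: 0.036 × (√2688 − √720) = 0.036 × (51.8459 − 26.8328) = 0.036 × 25.0131 = 0.9005 W/m².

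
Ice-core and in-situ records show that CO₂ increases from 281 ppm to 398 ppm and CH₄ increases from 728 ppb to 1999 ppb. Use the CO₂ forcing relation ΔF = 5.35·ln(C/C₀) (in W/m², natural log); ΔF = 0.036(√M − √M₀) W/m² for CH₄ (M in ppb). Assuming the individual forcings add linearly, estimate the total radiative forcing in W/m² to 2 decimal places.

CO₂: 5.35 × ln(398/281) = 5.35 × ln(1.41637) = 5.35 × 0.34810 = 1.8623 W/m².
CH₄: 0.036 × (√1999 − √728) = 0.036 × (44.7102 − 26.9815) = 0.036 × 17.7287 = 0.6382 W/m².
Total ΔF = 1.8623 + 0.6382 = 2.5005 W/m².

ΔF = 2.50 W/m²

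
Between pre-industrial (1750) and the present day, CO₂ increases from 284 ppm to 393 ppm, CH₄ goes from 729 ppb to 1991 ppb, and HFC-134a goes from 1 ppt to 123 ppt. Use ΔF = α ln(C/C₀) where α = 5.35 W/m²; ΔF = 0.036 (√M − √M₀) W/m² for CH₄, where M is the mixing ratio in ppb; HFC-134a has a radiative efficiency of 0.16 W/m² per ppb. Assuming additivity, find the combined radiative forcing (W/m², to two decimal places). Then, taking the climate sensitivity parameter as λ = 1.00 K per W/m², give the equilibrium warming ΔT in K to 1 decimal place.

ΔF = 2.39 W/m²; ΔT = 2.4 K

CO₂: 5.35 × ln(393/284) = 5.35 × ln(1.38380) = 5.35 × 0.32483 = 1.7378 W/m².
CH₄: 0.036 × (√1991 − √729) = 0.036 × (44.6206 − 27.0000) = 0.036 × 17.6206 = 0.6343 W/m².
HFC-134a: Δ = 123 − 1 = 122 ppt = 0.122 ppb; ΔF = 0.16 × 0.122 = 0.0195 W/m².
Total ΔF = 1.7378 + 0.6343 + 0.0195 = 2.3916 W/m².
ΔT = λ ΔF = 1.00 × 2.39 = 2.3900 K.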